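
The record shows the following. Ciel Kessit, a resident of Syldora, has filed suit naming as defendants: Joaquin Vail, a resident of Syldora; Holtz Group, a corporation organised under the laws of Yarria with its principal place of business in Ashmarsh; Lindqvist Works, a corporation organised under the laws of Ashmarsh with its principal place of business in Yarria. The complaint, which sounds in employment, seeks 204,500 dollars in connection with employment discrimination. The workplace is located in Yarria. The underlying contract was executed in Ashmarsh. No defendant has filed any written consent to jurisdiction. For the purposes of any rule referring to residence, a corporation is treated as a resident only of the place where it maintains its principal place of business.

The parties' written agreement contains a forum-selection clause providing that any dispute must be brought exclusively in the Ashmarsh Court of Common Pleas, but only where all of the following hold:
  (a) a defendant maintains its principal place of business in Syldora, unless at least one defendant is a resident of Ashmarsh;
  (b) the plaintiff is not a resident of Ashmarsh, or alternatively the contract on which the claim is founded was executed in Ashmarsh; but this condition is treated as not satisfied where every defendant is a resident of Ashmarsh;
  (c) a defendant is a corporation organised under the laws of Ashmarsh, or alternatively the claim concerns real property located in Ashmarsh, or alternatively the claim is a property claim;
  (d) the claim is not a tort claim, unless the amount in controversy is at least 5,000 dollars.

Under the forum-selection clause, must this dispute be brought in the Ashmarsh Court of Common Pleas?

The Ashmarsh Court of Common Pleas:
  (a) The corporate defendant(s) have their principal place of business in Ashmarsh, Yarria, not Syldora. The proviso rescues it, though: Holtz Group resides in Ashmarsh. Met.
  (b) The plaintiff resides in Syldora, which is not Ashmarsh, which satisfies one of the alternatives. And the carve-out is inapplicable — the defendants reside as follows — Joaquin Vail in Syldora, Holtz Group in Ashmarsh, Lindqvist Works in Yarria — not all in Ashmarsh. Met.
  (c) Lindqvist Works is organised under the laws of Ashmarsh, so one alternative holds. Condition met.
  (d) The claim is an employment claim, not a tort claim. Met.
  → Forum clause is triggered.

Yes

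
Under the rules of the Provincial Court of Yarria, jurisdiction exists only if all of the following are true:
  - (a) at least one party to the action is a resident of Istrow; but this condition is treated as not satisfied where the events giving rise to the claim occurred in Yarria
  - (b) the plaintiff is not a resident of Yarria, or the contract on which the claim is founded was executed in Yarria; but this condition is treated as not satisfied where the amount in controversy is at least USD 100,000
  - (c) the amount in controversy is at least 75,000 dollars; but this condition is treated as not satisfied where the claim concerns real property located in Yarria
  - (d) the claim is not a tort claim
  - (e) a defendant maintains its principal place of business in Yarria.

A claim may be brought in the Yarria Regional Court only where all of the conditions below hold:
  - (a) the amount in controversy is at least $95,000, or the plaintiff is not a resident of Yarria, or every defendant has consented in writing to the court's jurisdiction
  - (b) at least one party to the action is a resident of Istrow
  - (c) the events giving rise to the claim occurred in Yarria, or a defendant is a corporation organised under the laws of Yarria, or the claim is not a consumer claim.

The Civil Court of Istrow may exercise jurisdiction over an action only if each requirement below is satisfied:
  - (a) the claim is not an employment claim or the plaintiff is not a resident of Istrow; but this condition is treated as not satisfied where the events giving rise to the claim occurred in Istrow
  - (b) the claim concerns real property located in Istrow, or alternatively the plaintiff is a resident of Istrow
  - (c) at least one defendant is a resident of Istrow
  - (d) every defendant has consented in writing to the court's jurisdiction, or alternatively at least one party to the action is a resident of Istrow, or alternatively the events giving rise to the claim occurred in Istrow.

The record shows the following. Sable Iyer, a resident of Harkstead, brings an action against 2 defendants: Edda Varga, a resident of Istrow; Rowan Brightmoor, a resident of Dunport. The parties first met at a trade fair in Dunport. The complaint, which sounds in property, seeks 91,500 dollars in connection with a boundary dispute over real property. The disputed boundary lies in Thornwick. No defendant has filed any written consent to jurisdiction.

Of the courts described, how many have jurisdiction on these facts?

1

The Provincial Court of Yarria:
  (a) Edda Varga resides in Istrow. The carve-out does not apply: the operative events occurred in Thornwick, not Yarria. Satisfied.
  (b) The plaintiff resides in Harkstead, which is not Yarria — that alternative is enough. And the carve-out is inapplicable — the amount in controversy is 91,500 dollars, below the USD 100,000 floor. Met.
  (c) The amount in controversy is $91,500, which meets the 75,000 dollars floor. The exception is not triggered, since the property lies in Thornwick, not Yarria. Condition met.
  (d) The claim is a property claim, not a tort claim. Satisfied.
  (e) No defendant is a corporation. Not satisfied.
  → The court lacks jurisdiction.
The Yarria Regional Court:
  (a) The plaintiff resides in Harkstead, which is not Yarria, so one alternative holds. Satisfied.
  (b) Edda Varga resides in Istrow. Condition met.
  (c) The claim is a property claim, not a consumer claim — that alternative is enough. Satisfied.
  → Jurisdiction lies.
The Civil Court of Istrow:
  (a) The claim is a property claim, not an employment claim, so this disjunct is met. The exception is not triggered, since the operative events occurred in Thornwick, not Istrow. Satisfied.
  (b) The property lies in Thornwick, not Istrow; the plaintiff resides in Harkstead, not Istrow — none of the alternatives is met. Not met.
  (c) Edda Varga resides in Istrow. Condition met.
  (d) Edda Varga resides in Istrow, so this disjunct is met. Condition met.
  → At least one condition fails; no jurisdiction.
Courts with jurisdiction: the Yarria Regional Court — 1 in total.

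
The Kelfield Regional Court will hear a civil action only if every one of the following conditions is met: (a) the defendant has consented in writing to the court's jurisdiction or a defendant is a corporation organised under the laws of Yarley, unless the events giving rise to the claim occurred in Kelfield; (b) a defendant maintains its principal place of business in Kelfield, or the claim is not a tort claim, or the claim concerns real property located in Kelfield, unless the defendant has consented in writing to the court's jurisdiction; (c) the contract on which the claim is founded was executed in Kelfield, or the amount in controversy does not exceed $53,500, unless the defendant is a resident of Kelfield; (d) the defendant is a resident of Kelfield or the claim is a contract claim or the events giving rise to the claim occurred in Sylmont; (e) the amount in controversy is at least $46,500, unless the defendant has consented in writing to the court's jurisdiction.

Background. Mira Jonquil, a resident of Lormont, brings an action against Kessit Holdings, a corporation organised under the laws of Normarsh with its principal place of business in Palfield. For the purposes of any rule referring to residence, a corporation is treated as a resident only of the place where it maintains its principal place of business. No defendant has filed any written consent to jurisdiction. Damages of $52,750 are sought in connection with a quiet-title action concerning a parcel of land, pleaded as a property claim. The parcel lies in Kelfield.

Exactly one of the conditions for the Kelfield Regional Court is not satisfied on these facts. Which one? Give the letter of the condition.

(d)

The Kelfield Regional Court:
  (a) No such written consent has been filed; the corporate defendant(s) are organised in Normarsh, not Yarley — none of the alternatives is met. But the operative events occurred in Kelfield, and the 'unless' clause therefore excuses the requirement. Satisfied.
  (b) The claim is a property claim, not a tort claim, so one alternative holds. Met.
  (c) The amount in controversy is $52,750, within the USD 53,500 ceiling, so this disjunct is met. Met.
  (d) The defendant resides in Palfield, not Kelfield; the claim is a property claim, not a contract claim; the operative events occurred in Kelfield, not Sylmont — no alternative holds. Condition not met.
  (e) The amount in controversy is USD 52,750, which meets the 46,500 dollars floor. Condition met.
Only condition (d) fails.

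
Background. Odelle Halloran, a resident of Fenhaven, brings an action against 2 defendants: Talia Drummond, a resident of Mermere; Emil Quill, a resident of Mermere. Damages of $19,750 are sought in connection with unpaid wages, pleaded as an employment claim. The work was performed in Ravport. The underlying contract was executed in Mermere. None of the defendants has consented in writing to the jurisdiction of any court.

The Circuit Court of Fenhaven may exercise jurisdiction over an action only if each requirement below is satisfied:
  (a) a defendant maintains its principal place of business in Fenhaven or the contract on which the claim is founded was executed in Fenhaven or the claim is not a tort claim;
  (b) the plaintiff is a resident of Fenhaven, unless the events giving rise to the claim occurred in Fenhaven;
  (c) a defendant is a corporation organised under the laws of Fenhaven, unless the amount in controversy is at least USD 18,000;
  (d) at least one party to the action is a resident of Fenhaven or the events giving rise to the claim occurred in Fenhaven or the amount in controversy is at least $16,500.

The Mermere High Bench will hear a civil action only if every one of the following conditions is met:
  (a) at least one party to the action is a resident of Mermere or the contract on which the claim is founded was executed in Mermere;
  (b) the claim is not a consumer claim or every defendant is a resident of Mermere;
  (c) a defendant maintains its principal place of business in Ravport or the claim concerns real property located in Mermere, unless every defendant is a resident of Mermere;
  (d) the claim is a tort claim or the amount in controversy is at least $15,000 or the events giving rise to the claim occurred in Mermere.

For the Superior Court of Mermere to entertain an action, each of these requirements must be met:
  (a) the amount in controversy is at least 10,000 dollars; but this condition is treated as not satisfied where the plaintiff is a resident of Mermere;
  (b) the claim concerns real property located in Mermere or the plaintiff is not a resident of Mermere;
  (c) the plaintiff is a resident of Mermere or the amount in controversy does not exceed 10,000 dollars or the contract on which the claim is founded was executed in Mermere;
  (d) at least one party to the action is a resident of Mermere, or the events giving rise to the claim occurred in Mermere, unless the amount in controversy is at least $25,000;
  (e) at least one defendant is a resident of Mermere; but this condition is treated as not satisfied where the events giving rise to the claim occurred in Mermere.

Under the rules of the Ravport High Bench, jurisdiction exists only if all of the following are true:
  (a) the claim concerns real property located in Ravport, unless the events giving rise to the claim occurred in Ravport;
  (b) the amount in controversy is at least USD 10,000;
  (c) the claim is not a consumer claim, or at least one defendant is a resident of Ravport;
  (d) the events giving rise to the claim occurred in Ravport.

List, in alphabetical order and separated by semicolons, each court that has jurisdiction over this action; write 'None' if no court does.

The Circuit Court of Fenhaven:
  (a) The claim is an employment claim, not a tort claim — that alternative is enough. Condition met.
  (b) The plaintiff resides in Fenhaven. Satisfied.
  (c) No defendant is a corporation. But the amount in controversy is USD 19,750, which meets the USD 18,000 floor, and the 'unless' clause therefore excuses the requirement. Condition met.
  (d) Odelle Halloran resides in Fenhaven — that alternative is enough. Met.
  → All conditions met; jurisdiction exists.
The Mermere High Bench:
  (a) Talia Drummond resides in Mermere, so one alternative holds. Met.
  (b) The claim is an employment claim, not a consumer claim, so one alternative holds. Satisfied.
  (c) No defendant is a corporation; the claim does not concern real property — no alternative holds. But the defendants reside as follows — Talia Drummond in Mermere, Emil Quill in Mermere — all in Mermere, and the 'unless' clause therefore excuses the requirement. Satisfied.
  (d) The amount in controversy is $19,750, which meets the USD 15,000 floor, so this disjunct is met. Condition met.
  → Jurisdiction lies.
The Superior Court of Mermere:
  (a) The amount in controversy is 19,750 dollars, which meets the $10,000 floor. And the carve-out is inapplicable — the plaintiff resides in Fenhaven, not Mermere. Satisfied.
  (b) The plaintiff resides in Fenhaven, which is not Mermere — that alternative is enough. Met.
  (c) The contract was executed in Mermere, so this disjunct is met. Satisfied.
  (d) Talia Drummond resides in Mermere — that alternative is enough. Condition met.
  (e) Talia Drummond resides in Mermere. The carve-out does not apply: the operative events occurred in Ravport, not Mermere. Satisfied.
  → All conditions met; jurisdiction exists.
The Ravport High Bench:
  (a) The claim does not concern real property. But the operative events occurred in Ravport, and the 'unless' clause therefore excuses the requirement. Met.
  (b) The amount in controversy is $19,750, which meets the USD 10,000 floor. Condition met.
  (c) The claim is an employment claim, not a consumer claim, so this disjunct is met. Satisfied.
  (d) The operative events occurred in Ravport. Satisfied.
  → Jurisdiction lies.

the Circuit Court of Fenhaven; the Mermere High Bench; the Ravport High Bench; the Superior Court of Mermere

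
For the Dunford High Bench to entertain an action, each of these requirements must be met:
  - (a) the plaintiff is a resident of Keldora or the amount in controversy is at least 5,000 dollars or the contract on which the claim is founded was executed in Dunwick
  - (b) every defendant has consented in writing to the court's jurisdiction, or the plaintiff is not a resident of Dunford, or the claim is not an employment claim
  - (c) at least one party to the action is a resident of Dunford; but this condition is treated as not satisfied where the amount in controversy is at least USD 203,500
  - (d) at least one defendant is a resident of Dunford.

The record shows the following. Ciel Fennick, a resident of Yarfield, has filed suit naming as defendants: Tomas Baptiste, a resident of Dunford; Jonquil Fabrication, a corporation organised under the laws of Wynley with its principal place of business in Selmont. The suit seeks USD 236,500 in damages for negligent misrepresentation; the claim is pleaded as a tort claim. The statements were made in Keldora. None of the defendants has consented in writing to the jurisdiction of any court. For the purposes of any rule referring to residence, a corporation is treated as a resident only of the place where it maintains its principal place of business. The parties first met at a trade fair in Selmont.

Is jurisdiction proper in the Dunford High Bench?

The Dunford High Bench:
  (a) The amount in controversy is $236,500, which meets the $5,000 floor, which satisfies one of the alternatives. Satisfied.
  (b) The plaintiff resides in Yarfield, which is not Dunford — that alternative is enough. Satisfied.
  (c) Tomas Baptiste resides in Dunford. But the carve-out bites: the amount in controversy is 236,500 dollars, which meets the $203,500 floor. Not satisfied.
  (d) Tomas Baptiste resides in Dunford. Satisfied.
  → Not every requirement is met — no jurisdiction.

No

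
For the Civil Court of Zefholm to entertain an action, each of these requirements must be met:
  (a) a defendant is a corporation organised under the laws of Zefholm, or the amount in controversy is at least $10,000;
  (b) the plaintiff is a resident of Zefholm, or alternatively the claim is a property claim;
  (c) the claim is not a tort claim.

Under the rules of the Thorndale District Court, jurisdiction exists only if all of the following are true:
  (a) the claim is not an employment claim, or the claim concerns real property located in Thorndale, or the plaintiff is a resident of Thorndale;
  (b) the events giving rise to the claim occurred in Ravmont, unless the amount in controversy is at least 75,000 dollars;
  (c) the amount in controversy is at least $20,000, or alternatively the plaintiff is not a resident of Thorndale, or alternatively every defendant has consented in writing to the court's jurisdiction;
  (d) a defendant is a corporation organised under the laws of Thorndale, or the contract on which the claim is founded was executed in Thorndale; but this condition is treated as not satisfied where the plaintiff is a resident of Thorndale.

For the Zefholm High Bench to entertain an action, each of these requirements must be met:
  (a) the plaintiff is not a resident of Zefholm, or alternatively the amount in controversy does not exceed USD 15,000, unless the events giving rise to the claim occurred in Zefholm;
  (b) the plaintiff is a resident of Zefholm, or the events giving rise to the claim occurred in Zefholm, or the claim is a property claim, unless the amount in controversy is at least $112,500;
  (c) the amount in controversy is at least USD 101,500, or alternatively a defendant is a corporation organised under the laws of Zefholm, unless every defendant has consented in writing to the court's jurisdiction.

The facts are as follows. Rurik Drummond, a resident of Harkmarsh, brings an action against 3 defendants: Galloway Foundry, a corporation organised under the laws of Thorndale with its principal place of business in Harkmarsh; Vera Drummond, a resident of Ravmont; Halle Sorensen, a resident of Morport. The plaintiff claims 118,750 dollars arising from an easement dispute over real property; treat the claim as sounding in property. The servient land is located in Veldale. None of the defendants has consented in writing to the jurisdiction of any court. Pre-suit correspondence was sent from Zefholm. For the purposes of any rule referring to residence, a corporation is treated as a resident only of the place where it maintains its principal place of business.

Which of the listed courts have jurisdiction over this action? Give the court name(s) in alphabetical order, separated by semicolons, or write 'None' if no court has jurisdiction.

the Civil Court of Zefholm; the Thorndale District Court; the Zefholm High Bench

The Civil Court of Zefholm:
  (a) The amount in controversy is USD 118,750, which meets the 10,000 dollars floor — that alternative is enough. Condition met.
  (b) The claim is a property claim — that alternative is enough. Satisfied.
  (c) The claim is a property claim, not a tort claim. Met.
  → Jurisdiction lies.
The Thorndale District Court:
  (a) The claim is a property claim, not an employment claim — that alternative is enough. Condition met.
  (b) The operative events occurred in Veldale, not Ravmont. The proviso rescues it, though: the amount in controversy is USD 118,750, which meets the 75,000 dollars floor. Satisfied.
  (c) The amount in controversy is 118,750 dollars, which meets the $20,000 floor, which satisfies one of the alternatives. Met.
  (d) Galloway Foundry is organised under the laws of Thorndale, so this disjunct is met. The carve-out does not apply: the plaintiff resides in Harkmarsh, not Thorndale. Met.
  → All conditions met; jurisdiction exists.
The Zefholm High Bench:
  (a) The plaintiff resides in Harkmarsh, which is not Zefholm, so this disjunct is met. Condition met.
  (b) The claim is a property claim, which satisfies one of the alternatives. Satisfied.
  (c) The amount in controversy is $118,750, which meets the USD 101,500 floor, so this disjunct is met. Condition met.
  → The court has jurisdiction.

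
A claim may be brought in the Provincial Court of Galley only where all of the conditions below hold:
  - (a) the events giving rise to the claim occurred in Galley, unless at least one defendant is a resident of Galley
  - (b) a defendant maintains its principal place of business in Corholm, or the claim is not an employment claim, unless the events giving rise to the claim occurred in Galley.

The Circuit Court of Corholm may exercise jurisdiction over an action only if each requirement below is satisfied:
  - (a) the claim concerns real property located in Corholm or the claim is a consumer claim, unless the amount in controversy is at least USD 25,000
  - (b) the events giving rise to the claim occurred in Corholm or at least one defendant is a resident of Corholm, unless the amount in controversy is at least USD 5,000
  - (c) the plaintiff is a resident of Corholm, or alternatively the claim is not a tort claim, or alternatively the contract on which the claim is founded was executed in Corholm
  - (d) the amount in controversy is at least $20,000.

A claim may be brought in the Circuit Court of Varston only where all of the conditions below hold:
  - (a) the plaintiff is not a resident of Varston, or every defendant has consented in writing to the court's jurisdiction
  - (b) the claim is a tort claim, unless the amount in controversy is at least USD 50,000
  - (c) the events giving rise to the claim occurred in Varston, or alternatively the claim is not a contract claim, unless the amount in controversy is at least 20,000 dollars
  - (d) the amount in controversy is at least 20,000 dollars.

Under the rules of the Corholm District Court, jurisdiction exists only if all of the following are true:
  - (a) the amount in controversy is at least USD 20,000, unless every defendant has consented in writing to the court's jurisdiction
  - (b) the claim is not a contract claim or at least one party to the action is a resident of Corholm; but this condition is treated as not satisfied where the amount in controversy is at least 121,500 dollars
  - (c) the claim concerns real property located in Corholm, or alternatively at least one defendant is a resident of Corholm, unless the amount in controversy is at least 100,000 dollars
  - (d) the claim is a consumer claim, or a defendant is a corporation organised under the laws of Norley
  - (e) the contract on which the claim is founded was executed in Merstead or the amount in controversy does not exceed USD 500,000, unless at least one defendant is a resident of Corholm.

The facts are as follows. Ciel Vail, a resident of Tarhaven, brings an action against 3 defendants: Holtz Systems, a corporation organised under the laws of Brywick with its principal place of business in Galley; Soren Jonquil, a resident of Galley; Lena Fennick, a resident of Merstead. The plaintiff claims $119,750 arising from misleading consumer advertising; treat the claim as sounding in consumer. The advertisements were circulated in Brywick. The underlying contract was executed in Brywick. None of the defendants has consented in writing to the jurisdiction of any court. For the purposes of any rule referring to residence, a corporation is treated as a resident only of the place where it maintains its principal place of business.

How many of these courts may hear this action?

4

The Provincial Court of Galley:
  (a) The operative events occurred in Brywick, not Galley. The proviso rescues it, though: Holtz Systems resides in Galley. Condition met.
  (b) The claim is a consumer claim, not an employment claim, so this disjunct is met. Satisfied.
  → Jurisdiction lies.
The Circuit Court of Corholm:
  (a) The claim is a consumer claim — that alternative is enough. Satisfied.
  (b) The operative events occurred in Brywick, not Corholm; no defendant resides in Corholm (they reside in Galley, Galley, Merstead) — none of the alternatives is met. However, the amount in controversy is $119,750, which meets the $5,000 floor, so the 'unless' proviso supplies this condition. Condition met.
  (c) The claim is a consumer claim, not a tort claim, which satisfies one of the alternatives. Condition met.
  (d) The amount in controversy is 119,750 dollars, which meets the USD 20,000 floor. Condition met.
  → Jurisdiction lies.
The Circuit Court of Varston:
  (a) The plaintiff resides in Tarhaven, which is not Varston — that alternative is enough. Condition met.
  (b) The claim is a consumer claim, not a tort claim. However, the amount in controversy is USD 119,750, which meets the 50,000 dollars floor, so the 'unless' proviso supplies this condition. Satisfied.
  (c) The claim is a consumer claim, not a contract claim, so this disjunct is met. Satisfied.
  (d) The amount in controversy is $119,750, which meets the USD 20,000 floor. Met.
  → Every requirement is satisfied — jurisdiction.
The Corholm District Court:
  (a) The amount in controversy is 119,750 dollars, which meets the 20,000 dollars floor. Met.
  (b) The claim is a consumer claim, not a contract claim, so one alternative holds. And the carve-out is inapplicable — the amount in controversy is $119,750, below the 121,500 dollars floor. Satisfied.
  (c) The claim does not concern real property; no defendant resides in Corholm (they reside in Galley, Galley, Merstead) — every alternative fails. However, the amount in controversy is 119,750 dollars, which meets the USD 100,000 floor, so the 'unless' proviso supplies this condition. Satisfied.
  (d) The claim is a consumer claim, so this disjunct is met. Satisfied.
  (e) The amount in controversy is $119,750, within the USD 500,000 ceiling, which satisfies one of the alternatives. Met.
  → The court has jurisdiction.
Courts with jurisdiction: the Provincial Court of Galley, the Circuit Court of Corholm, the Circuit Court of Varston, the Corholm District Court — 4 in total.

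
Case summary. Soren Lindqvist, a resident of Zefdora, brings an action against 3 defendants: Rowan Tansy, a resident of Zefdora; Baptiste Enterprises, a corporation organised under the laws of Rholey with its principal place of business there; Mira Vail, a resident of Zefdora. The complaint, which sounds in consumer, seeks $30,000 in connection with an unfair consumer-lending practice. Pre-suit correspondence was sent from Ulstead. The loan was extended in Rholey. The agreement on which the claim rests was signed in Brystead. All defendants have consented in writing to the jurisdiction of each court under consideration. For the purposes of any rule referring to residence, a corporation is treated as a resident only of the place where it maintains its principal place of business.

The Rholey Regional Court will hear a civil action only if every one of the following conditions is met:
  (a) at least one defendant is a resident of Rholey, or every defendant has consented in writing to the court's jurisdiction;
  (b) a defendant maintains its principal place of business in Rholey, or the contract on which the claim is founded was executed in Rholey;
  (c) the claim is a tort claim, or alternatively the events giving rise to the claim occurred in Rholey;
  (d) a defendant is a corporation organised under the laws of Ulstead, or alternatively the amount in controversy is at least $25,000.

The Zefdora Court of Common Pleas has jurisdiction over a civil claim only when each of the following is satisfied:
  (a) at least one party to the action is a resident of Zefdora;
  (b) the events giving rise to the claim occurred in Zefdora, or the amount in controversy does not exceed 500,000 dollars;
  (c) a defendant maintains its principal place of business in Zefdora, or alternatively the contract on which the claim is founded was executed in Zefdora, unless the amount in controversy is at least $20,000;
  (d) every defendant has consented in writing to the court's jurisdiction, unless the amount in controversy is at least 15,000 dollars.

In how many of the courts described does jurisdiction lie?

2

The Rholey Regional Court:
  (a) Baptiste Enterprises resides in Rholey, which satisfies one of the alternatives. Satisfied.
  (b) Baptiste Enterprises has its principal place of business in Rholey, which satisfies one of the alternatives. Condition met.
  (c) The operative events occurred in Rholey, so one alternative holds. Condition met.
  (d) The amount in controversy is USD 30,000, which meets the 25,000 dollars floor — that alternative is enough. Condition met.
  → All conditions met; jurisdiction exists.
The Zefdora Court of Common Pleas:
  (a) Soren Lindqvist resides in Zefdora. Condition met.
  (b) The amount in controversy is USD 30,000, within the 500,000 dollars ceiling, which satisfies one of the alternatives. Met.
  (c) The corporate defendant(s) have their principal place of business in Rholey, not Zefdora; the contract was executed in Brystead, not Zefdora — every alternative fails. The proviso rescues it, though: the amount in controversy is $30,000, which meets the 20,000 dollars floor. Met.
  (d) Every defendant has filed written consent. Met.
  → All conditions met; jurisdiction exists.
Courts with jurisdiction: the Rholey Regional Court, the Zefdora Court of Common Pleas — 2 in total.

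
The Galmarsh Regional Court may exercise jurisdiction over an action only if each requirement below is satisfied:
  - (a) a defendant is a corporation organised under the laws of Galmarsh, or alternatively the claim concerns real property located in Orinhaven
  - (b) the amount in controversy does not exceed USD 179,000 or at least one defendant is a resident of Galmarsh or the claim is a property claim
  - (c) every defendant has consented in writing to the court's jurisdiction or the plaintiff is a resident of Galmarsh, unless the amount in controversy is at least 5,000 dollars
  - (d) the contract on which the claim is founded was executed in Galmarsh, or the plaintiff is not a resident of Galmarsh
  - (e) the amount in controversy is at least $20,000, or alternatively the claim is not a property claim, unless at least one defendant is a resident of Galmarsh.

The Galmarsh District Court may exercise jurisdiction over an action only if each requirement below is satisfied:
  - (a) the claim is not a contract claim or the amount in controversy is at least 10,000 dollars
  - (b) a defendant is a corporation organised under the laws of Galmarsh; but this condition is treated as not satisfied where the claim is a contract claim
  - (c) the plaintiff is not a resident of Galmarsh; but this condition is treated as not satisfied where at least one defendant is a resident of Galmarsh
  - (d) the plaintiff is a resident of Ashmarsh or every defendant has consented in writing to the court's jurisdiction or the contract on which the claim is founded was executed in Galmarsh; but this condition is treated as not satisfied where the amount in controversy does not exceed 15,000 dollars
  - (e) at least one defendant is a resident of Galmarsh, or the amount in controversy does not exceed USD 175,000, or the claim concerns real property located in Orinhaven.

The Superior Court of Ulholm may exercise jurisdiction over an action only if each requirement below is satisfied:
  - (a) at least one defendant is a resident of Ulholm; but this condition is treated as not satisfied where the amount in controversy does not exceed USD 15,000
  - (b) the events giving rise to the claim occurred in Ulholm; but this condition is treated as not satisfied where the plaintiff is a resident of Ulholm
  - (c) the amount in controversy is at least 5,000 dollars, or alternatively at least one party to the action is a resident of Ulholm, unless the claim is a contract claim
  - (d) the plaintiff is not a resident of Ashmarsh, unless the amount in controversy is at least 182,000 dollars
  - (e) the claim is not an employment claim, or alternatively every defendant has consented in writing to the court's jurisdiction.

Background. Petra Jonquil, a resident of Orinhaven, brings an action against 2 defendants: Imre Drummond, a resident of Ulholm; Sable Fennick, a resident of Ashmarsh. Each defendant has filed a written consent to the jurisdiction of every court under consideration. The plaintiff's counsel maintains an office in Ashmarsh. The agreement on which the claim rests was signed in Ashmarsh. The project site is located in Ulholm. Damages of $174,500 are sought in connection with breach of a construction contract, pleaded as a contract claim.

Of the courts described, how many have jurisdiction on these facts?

The Galmarsh Regional Court:
  (a) No defendant is a corporation; the claim does not concern real property — no alternative holds. Not satisfied.
  (b) The amount in controversy is $174,500, within the $179,000 ceiling, which satisfies one of the alternatives. Condition met.
  (c) Every defendant has filed written consent, which satisfies one of the alternatives. Met.
  (d) The plaintiff resides in Orinhaven, which is not Galmarsh — that alternative is enough. Condition met.
  (e) The amount in controversy is 174,500 dollars, which meets the $20,000 floor, so one alternative holds. Met.
  → No jurisdiction.
The Galmarsh District Court:
  (a) The amount in controversy is $174,500, which meets the 10,000 dollars floor, so this disjunct is met. Satisfied.
  (b) No defendant is a corporation. Fails.
  (c) The plaintiff resides in Orinhaven, which is not Galmarsh. And the carve-out is inapplicable — no defendant resides in Galmarsh (they reside in Ulholm, Ashmarsh). Satisfied.
  (d) Every defendant has filed written consent, so one alternative holds. And the carve-out is inapplicable — the amount in controversy is 174,500 dollars, above the $15,000 ceiling. Met.
  (e) The amount in controversy is 174,500 dollars, within the 175,000 dollars ceiling, so one alternative holds. Met.
  → At least one condition fails; no jurisdiction.
The Superior Court of Ulholm:
  (a) Imre Drummond resides in Ulholm. The carve-out does not apply: the amount in controversy is 174,500 dollars, above the $15,000 ceiling. Condition met.
  (b) The operative events occurred in Ulholm. And the carve-out is inapplicable — the plaintiff resides in Orinhaven, not Ulholm. Condition met.
  (c) The amount in controversy is 174,500 dollars, which meets the USD 5,000 floor, so this disjunct is met. Condition met.
  (d) The plaintiff resides in Orinhaven, which is not Ashmarsh. Condition met.
  (e) The claim is a contract claim, not an employment claim, which satisfies one of the alternatives. Condition met.
  → The court has jurisdiction.
Courts with jurisdiction: the Superior Court of Ulholm — 1 in total.

1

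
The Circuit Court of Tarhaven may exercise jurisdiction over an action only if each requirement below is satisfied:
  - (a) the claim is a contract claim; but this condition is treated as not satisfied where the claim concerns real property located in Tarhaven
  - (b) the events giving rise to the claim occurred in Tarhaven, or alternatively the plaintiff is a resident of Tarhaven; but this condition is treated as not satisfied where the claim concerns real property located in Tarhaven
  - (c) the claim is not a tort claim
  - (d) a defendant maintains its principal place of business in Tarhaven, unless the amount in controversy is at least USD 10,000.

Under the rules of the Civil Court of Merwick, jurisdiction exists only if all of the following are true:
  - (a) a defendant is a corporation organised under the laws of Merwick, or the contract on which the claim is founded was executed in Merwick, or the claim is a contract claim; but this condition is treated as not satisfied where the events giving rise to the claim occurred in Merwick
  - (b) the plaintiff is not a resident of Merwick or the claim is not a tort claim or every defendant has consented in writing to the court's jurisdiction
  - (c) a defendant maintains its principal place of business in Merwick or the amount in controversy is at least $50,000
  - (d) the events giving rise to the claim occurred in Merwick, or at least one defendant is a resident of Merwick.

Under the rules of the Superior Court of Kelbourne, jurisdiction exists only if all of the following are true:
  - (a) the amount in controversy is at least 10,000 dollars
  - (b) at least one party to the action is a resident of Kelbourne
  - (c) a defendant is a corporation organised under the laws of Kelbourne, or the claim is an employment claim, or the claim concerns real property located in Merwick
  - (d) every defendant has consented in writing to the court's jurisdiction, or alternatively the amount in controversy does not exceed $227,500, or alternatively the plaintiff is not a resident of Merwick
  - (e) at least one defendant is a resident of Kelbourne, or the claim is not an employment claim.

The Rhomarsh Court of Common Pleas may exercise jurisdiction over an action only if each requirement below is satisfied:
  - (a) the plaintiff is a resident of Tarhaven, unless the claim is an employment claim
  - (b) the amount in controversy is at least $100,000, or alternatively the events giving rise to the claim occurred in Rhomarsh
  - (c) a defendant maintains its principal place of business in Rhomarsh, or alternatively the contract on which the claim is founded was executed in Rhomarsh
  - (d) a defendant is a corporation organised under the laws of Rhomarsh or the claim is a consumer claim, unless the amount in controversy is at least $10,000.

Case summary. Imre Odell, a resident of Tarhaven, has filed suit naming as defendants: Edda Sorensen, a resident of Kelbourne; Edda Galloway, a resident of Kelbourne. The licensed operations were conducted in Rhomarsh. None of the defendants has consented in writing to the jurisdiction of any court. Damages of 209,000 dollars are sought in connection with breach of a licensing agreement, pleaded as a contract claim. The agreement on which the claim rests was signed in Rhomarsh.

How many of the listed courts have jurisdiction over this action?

The Circuit Court of Tarhaven:
  (a) The claim is a contract claim. The exception is not triggered, since the claim does not concern real property. Met.
  (b) The plaintiff resides in Tarhaven, so one alternative holds. And the carve-out is inapplicable — the claim does not concern real property. Condition met.
  (c) The claim is a contract claim, not a tort claim. Condition met.
  (d) No defendant is a corporation. However, the amount in controversy is 209,000 dollars, which meets the USD 10,000 floor, so the 'unless' proviso supplies this condition. Condition met.
  → All conditions met; jurisdiction exists.
The Civil Court of Merwick:
  (a) The claim is a contract claim, so this disjunct is met. The exception is not triggered, since the operative events occurred in Rhomarsh, not Merwick. Met.
  (b) The plaintiff resides in Tarhaven, which is not Merwick, which satisfies one of the alternatives. Condition met.
  (c) The amount in controversy is 209,000 dollars, which meets the 50,000 dollars floor — that alternative is enough. Condition met.
  (d) The operative events occurred in Rhomarsh, not Merwick; no defendant resides in Merwick (they reside in Kelbourne, Kelbourne) — every alternative fails. Condition not met.
  → Not every requirement is met — no jurisdiction.
The Superior Court of Kelbourne:
  (a) The amount in controversy is USD 209,000, which meets the 10,000 dollars floor. Met.
  (b) Edda Sorensen resides in Kelbourne. Condition met.
  (c) No defendant is a corporation; the claim is a contract claim, not an employment claim; the claim does not concern real property — every alternative fails. Not met.
  (d) The amount in controversy is 209,000 dollars, within the $227,500 ceiling, so one alternative holds. Met.
  (e) Edda Sorensen resides in Kelbourne, which satisfies one of the alternatives. Condition met.
  → At least one condition fails; no jurisdiction.
The Rhomarsh Court of Common Pleas:
  (a) The plaintiff resides in Tarhaven. Met.
  (b) The amount in controversy is 209,000 dollars, which meets the 100,000 dollars floor, so this disjunct is met. Met.
  (c) The contract was executed in Rhomarsh, which satisfies one of the alternatives. Satisfied.
  (d) No defendant is a corporation; the claim is a contract claim, not a consumer claim — none of the alternatives is met. The proviso rescues it, though: the amount in controversy is 209,000 dollars, which meets the $10,000 floor. Satisfied.
  → All conditions met; jurisdiction exists.
Courts with jurisdiction: the Circuit Court of Tarhaven, the Rhomarsh Court of Common Pleas — 2 in total.

2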